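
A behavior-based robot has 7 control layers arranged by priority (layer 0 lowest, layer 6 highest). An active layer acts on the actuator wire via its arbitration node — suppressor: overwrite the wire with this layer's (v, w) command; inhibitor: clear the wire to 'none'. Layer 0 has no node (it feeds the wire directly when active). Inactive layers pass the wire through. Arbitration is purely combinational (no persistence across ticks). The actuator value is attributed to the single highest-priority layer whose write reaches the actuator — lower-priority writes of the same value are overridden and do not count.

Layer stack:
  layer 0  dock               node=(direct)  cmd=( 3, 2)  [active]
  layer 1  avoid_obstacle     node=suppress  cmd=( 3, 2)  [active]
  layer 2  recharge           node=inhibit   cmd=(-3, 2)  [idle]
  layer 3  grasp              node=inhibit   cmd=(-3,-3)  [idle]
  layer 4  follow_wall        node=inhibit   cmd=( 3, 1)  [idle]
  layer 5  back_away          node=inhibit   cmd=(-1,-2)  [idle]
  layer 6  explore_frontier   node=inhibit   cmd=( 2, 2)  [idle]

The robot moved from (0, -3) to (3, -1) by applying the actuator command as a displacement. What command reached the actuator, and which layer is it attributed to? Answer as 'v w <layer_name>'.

displacement = (3, -1) − (0, -3) = (3, 2)
L0 dock: active, feeds wire = (3, 2)
L1 avoid_obstacle: active, suppressor → wire = (3, 2)
L2 recharge: idle → wire stays (3, 2)
L3 grasp: idle → wire stays (3, 2)
L4 follow_wall: idle → wire stays (3, 2)
L5 back_away: idle → wire stays (3, 2)
L6 explore_frontier: idle → wire stays (3, 2)
actuator = (3, 2) — from layer 1 (avoid_obstacle)

3 2 avoid_obstacle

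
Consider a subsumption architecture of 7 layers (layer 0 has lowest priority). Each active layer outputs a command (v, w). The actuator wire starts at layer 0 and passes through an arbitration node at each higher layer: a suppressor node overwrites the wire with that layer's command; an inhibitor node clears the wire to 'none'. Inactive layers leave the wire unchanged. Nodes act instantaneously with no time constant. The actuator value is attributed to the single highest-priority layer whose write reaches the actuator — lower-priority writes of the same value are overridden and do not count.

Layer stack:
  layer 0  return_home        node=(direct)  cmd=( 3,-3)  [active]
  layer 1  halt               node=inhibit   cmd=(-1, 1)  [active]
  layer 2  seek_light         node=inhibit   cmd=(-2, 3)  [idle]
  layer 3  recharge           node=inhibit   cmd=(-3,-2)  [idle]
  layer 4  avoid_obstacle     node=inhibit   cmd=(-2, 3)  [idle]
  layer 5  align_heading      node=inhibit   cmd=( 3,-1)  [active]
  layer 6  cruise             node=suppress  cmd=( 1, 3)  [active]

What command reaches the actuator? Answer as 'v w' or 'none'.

layer 0 (return_home) active — direct: (3, -3)
layer 1 (halt) active — inhibits: none
layer 2 (seek_light) idle — unchanged: none
layer 3 (recharge) idle — unchanged: none
layer 4 (avoid_obstacle) idle — unchanged: none
layer 5 (align_heading) active — inhibits: none
layer 6 (cruise) active — suppresses: (1, 3)
→ actuator (1, 3)

1 3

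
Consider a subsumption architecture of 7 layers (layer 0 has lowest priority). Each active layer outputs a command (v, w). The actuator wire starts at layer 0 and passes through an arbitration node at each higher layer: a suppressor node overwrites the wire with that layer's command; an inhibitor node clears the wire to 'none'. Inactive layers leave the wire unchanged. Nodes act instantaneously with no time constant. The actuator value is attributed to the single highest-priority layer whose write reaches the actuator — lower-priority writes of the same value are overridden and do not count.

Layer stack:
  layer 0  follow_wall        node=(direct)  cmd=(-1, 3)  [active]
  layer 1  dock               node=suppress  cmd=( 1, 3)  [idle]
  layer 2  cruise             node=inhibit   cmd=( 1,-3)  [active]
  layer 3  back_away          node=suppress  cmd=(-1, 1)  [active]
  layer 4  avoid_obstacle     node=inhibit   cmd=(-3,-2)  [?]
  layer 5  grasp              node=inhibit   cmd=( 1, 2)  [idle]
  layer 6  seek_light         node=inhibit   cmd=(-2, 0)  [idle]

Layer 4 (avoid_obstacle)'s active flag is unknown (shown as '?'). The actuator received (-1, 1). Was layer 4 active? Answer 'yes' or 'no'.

no

If layer 4 is active=yes:
  actuator would be none
If layer 4 is active=no:
  actuator would be (-1, 1)
Observed (-1, 1), so layer 4 was idle.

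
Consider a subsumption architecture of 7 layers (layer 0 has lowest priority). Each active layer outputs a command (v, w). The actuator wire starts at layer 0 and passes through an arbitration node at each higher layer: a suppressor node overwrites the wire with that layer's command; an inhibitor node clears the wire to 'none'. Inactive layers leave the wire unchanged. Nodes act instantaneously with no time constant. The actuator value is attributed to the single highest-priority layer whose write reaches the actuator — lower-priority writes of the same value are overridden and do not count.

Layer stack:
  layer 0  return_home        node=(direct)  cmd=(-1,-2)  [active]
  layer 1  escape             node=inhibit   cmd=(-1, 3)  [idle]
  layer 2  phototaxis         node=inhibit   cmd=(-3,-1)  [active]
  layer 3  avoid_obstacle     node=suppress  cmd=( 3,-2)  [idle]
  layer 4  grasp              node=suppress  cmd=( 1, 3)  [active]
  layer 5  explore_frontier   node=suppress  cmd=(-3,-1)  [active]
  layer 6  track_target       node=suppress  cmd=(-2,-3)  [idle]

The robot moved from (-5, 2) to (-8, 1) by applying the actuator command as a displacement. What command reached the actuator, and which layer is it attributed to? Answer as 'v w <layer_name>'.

displacement = (-8, 1) − (-5, 2) = (-3, -1)
[0] return_home on; wire := (-1, -2)
[1] escape off; pass (-1, -2)
[2] phototaxis on (inhibit); wire := none
[3] avoid_obstacle off; pass none
[4] grasp on (suppress); wire := (1, 3)
[5] explore_frontier on (suppress); wire := (-3, -1)
[6] track_target off; pass (-3, -1)
output (-3, -1) — from layer 5 (explore_frontier)

-3 -1 explore_frontier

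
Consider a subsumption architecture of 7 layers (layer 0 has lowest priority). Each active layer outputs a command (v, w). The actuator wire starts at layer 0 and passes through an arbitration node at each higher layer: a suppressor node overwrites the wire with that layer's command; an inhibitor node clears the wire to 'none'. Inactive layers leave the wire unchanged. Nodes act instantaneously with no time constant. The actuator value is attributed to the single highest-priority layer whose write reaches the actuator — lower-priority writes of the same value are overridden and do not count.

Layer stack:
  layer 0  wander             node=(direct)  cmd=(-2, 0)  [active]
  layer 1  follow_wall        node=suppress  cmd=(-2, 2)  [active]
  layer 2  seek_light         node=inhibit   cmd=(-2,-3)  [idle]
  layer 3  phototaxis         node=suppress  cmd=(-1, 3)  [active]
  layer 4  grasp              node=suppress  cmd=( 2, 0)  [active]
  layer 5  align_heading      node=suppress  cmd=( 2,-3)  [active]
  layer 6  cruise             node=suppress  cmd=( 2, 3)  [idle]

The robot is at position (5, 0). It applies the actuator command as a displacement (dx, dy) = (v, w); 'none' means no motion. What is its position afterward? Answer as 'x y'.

layer 0 (wander) active — direct: (-2, 0)
layer 1 (follow_wall) active — suppresses: (-2, 2)
layer 2 (seek_light) idle — unchanged: (-2, 2)
layer 3 (phototaxis) active — suppresses: (-1, 3)
layer 4 (grasp) active — suppresses: (2, 0)
layer 5 (align_heading) active — suppresses: (2, -3)
layer 6 (cruise) idle — unchanged: (2, -3)
→ actuator (2, -3)
position: (5, 0) + (2, -3) = (7, -3)

7 -3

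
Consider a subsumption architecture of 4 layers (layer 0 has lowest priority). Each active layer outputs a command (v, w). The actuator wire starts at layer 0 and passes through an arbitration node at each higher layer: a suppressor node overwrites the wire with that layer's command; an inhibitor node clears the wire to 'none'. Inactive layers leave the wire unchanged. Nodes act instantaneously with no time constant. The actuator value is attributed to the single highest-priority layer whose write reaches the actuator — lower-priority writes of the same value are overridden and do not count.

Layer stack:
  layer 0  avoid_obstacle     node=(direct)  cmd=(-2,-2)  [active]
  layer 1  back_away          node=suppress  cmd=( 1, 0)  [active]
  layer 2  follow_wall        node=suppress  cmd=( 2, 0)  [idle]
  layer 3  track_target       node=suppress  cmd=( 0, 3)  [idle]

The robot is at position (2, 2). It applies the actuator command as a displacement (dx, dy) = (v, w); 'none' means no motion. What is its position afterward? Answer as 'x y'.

layer 0 (avoid_obstacle) active — direct: (-2, -2)
layer 1 (back_away) active — suppresses: (1, 0)
layer 2 (follow_wall) idle — unchanged: (1, 0)
layer 3 (track_target) idle — unchanged: (1, 0)
→ actuator (1, 0)
position: (2, 2) + (1, 0) = (3, 2)

3 2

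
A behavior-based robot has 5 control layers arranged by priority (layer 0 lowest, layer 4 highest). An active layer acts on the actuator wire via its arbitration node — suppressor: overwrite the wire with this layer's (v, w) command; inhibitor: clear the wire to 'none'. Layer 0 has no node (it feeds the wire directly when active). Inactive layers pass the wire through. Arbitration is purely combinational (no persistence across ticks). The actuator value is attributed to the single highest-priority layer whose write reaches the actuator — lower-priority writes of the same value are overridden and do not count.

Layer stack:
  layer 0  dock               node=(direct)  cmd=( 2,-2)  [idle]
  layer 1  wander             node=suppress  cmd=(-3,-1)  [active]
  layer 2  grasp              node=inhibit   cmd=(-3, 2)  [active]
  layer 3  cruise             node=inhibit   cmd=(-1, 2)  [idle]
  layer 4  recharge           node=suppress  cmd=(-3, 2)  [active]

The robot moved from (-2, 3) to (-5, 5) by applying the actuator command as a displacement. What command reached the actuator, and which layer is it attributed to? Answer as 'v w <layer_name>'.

-3 2 recharge

displacement = (-5, 5) − (-2, 3) = (-3, 2)
L0 dock: idle → wire = none
L1 wander: active, suppressor → wire = (-3, -1)
L2 grasp: active, inhibitor → wire = none
L3 cruise: idle → wire stays none
L4 recharge: active, suppressor → wire = (-3, 2)
actuator = (-3, 2) — from layer 4 (recharge)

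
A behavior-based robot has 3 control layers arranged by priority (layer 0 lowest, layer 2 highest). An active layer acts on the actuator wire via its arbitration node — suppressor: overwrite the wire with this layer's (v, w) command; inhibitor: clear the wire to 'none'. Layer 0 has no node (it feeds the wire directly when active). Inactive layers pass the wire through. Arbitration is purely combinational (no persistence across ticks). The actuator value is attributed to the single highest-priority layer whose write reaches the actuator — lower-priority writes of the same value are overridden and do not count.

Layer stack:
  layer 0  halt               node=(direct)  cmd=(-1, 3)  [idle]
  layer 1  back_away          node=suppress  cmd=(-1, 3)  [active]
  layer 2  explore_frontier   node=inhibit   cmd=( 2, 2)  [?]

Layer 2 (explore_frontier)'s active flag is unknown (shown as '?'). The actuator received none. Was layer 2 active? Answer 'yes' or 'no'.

If layer 2 is active=yes:
  actuator would be none
If layer 2 is active=no:
  actuator would be (-1, 3)
Observed none, so layer 2 was active.

yes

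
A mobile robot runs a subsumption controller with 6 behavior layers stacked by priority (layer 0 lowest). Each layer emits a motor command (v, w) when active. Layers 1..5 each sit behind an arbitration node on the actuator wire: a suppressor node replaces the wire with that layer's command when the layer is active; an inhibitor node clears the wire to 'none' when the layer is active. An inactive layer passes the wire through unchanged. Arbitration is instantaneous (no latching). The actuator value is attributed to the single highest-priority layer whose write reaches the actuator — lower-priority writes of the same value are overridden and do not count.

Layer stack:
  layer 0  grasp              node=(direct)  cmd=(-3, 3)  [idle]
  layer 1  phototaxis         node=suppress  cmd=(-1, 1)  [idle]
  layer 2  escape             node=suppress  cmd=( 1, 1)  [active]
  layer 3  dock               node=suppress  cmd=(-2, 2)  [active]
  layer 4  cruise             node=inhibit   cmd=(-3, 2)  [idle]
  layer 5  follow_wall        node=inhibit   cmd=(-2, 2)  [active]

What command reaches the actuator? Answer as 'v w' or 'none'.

none

[0] grasp off; wire := none
[1] phototaxis off; pass none
[2] escape on (suppress); wire := (1, 1)
[3] dock on (suppress); wire := (-2, 2)
[4] cruise off; pass (-2, 2)
[5] follow_wall on (inhibit); wire := none
output none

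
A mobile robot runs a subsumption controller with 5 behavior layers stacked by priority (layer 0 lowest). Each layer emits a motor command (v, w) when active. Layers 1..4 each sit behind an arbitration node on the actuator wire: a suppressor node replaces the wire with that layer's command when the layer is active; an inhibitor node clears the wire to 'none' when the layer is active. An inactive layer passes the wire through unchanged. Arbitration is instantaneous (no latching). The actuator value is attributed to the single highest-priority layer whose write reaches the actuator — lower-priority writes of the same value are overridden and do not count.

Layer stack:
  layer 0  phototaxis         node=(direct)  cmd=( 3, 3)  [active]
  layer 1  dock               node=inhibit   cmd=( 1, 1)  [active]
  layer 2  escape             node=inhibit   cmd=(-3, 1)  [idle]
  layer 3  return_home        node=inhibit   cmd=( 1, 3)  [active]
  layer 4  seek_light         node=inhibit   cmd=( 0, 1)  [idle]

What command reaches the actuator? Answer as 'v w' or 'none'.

none

layer 0 (phototaxis) active — direct: (3, 3)
layer 1 (dock) active — inhibits: none
layer 2 (escape) idle — unchanged: none
layer 3 (return_home) active — inhibits: none
layer 4 (seek_light) idle — unchanged: none
→ actuator none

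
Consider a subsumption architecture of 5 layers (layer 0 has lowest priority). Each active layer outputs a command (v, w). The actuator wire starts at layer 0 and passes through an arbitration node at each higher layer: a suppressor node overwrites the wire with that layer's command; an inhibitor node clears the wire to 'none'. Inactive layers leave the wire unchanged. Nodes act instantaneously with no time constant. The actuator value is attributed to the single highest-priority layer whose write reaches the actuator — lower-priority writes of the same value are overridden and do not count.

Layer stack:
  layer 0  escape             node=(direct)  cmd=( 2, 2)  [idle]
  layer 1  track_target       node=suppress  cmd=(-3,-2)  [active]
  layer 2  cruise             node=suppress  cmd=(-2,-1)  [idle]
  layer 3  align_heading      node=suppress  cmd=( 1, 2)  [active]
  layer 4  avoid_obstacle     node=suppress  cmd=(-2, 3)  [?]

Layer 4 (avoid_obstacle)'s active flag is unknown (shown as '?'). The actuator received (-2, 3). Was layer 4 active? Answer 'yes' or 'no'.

If layer 4 is active=yes:
  actuator would be (-2, 3)
If layer 4 is active=no:
  actuator would be (1, 2)
Observed (-2, 3), so layer 4 was active.

yes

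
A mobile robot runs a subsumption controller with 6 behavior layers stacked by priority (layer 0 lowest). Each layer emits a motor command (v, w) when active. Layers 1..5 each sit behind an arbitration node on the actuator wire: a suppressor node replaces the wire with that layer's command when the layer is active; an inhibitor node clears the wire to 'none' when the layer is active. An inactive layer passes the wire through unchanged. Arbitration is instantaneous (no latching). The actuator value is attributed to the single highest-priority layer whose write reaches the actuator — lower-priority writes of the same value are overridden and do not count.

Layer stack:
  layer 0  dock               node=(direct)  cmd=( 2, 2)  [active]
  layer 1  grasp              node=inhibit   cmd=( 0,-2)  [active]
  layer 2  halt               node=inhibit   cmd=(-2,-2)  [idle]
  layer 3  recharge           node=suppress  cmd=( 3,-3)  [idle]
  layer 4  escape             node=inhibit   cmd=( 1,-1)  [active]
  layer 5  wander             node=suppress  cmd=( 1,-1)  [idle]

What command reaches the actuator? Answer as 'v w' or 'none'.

none

L0 dock: active, feeds wire = (2, 2)
L1 grasp: active, inhibitor → wire = none
L2 halt: idle → wire stays none
L3 recharge: idle → wire stays none
L4 escape: active, inhibitor → wire = none
L5 wander: idle → wire stays none
actuator = none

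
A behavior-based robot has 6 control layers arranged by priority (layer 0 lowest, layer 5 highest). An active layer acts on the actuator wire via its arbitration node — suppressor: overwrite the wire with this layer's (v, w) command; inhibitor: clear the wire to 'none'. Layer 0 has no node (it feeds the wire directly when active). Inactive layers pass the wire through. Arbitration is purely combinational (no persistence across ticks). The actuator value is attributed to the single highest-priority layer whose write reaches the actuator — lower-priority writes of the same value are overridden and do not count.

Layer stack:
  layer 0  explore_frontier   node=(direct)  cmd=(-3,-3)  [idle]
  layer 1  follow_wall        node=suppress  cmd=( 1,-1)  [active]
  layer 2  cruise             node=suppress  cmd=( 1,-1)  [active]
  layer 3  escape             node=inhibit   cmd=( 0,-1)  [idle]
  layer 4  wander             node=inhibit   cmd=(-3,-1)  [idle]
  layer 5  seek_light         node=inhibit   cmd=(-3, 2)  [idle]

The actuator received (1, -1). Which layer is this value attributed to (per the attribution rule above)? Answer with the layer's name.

[0] explore_frontier off; wire := none
[1] follow_wall on (suppress); wire := (1, -1)
[2] cruise on (suppress); wire := (1, -1)
[3] escape off; pass (1, -1)
[4] wander off; pass (1, -1)
[5] seek_light off; pass (1, -1)
output (1, -1)
last writer: layer 2 = cruise

cruise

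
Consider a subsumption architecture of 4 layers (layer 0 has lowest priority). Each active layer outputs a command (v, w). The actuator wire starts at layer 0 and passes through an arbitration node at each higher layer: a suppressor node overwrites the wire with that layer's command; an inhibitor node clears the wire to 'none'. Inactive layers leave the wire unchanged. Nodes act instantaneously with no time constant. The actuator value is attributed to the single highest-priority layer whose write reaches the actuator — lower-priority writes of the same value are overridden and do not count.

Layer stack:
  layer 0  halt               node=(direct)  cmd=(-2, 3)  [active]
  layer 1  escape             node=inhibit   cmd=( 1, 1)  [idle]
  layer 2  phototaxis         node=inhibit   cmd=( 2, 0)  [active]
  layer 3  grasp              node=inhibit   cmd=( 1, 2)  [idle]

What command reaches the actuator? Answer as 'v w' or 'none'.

none

layer 0 (halt) active — direct: (-2, 3)
layer 1 (escape) idle — unchanged: (-2, 3)
layer 2 (phototaxis) active — inhibits: none
layer 3 (grasp) idle — unchanged: none
→ actuator none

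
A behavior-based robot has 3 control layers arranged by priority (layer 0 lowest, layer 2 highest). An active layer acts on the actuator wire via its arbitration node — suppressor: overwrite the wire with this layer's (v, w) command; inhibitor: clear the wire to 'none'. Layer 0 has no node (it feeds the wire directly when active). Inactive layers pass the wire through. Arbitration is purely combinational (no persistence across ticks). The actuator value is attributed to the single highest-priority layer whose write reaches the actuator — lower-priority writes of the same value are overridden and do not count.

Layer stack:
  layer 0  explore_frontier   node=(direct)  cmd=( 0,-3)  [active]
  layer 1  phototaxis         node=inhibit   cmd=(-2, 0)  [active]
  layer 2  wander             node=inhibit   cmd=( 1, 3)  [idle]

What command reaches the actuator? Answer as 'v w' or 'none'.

none

[0] explore_frontier on; wire := (0, -3)
[1] phototaxis on (inhibit); wire := none
[2] wander off; pass none
output none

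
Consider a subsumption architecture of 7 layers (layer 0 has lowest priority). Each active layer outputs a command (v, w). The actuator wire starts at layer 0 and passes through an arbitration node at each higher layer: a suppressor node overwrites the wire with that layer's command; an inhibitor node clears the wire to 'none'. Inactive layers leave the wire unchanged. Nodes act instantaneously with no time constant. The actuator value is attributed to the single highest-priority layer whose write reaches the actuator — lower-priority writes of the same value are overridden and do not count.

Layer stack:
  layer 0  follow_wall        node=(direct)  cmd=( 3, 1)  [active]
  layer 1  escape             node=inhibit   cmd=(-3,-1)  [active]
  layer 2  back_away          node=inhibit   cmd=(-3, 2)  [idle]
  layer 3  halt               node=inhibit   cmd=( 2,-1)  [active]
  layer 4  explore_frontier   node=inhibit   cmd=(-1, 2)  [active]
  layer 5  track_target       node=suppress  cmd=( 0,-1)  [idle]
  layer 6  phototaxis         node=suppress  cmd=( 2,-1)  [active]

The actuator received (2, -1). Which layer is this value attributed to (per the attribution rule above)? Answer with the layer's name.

phototaxis

L0 follow_wall: active, feeds wire = (3, 1)
L1 escape: active, inhibitor → wire = none
L2 back_away: idle → wire stays none
L3 halt: active, inhibitor → wire = none
L4 explore_frontier: active, inhibitor → wire = none
L5 track_target: idle → wire stays none
L6 phototaxis: active, suppressor → wire = (2, -1)
actuator = (2, -1)
last writer: layer 6 = phototaxis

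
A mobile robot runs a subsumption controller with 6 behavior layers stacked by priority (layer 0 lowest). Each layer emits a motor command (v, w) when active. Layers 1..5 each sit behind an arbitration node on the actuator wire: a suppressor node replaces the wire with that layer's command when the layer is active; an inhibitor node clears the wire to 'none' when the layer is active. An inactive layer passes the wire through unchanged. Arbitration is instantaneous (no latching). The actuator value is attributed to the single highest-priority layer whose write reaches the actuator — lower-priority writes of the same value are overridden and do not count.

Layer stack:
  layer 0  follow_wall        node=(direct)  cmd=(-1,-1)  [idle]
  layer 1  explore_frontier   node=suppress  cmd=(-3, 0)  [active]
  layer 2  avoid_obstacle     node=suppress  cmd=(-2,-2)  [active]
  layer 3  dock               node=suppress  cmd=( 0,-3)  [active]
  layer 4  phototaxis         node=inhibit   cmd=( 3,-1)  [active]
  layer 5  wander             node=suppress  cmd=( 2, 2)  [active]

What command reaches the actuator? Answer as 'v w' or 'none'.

2 2

[0] follow_wall off; wire := none
[1] explore_frontier on (suppress); wire := (-3, 0)
[2] avoid_obstacle on (suppress); wire := (-2, -2)
[3] dock on (suppress); wire := (0, -3)
[4] phototaxis on (inhibit); wire := none
[5] wander on (suppress); wire := (2, 2)
output (2, 2)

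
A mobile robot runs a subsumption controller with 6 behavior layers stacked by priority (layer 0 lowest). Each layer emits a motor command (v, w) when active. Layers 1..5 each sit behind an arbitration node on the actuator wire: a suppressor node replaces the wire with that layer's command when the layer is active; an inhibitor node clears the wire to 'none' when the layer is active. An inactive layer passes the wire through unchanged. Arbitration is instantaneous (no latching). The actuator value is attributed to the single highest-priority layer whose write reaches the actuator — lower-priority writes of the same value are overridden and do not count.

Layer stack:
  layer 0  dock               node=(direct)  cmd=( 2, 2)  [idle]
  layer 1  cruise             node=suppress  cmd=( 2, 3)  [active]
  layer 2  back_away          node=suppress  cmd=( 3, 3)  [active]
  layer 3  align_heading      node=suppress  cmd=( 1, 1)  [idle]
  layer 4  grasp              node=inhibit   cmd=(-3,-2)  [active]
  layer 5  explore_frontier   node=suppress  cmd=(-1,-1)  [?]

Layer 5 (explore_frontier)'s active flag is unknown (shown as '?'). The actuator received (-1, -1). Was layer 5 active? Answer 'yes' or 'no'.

If layer 5 is active=yes:
  actuator would be (-1, -1)
If layer 5 is active=no:
  actuator would be none
Observed (-1, -1), so layer 5 was active.

yes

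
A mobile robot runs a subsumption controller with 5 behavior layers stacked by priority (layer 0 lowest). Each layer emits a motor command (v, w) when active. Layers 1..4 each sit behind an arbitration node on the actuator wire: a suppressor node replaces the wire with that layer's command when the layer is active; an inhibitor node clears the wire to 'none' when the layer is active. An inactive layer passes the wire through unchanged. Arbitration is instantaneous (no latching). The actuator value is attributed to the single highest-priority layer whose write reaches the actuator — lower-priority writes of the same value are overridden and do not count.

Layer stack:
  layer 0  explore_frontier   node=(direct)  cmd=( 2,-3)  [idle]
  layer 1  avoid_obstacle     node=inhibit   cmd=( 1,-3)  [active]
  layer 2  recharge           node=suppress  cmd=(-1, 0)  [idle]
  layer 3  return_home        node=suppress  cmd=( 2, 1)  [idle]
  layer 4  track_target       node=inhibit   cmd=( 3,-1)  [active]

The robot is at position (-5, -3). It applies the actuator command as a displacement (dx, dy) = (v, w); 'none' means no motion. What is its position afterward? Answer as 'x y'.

[0] explore_frontier off; wire := none
[1] avoid_obstacle on (inhibit); wire := none
[2] recharge off; pass none
[3] return_home off; pass none
[4] track_target on (inhibit); wire := none
output none
position: (-5, -3) + none = (-5, -3)

-5 -3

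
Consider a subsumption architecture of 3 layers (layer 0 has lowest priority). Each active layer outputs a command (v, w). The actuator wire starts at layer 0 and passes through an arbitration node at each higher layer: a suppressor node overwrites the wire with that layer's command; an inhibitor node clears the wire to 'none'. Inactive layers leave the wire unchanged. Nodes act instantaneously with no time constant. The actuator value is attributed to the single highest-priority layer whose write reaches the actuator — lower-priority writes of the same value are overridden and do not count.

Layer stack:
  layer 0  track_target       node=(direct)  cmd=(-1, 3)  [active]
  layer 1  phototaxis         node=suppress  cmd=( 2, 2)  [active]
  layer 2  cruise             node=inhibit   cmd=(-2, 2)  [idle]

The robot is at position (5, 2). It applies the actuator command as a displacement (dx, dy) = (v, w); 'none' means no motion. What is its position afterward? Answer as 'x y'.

7 4

L0 track_target: active, feeds wire = (-1, 3)
L1 phototaxis: active, suppressor → wire = (2, 2)
L2 cruise: idle → wire stays (2, 2)
actuator = (2, 2)
position: (5, 2) + (2, 2) = (7, 4)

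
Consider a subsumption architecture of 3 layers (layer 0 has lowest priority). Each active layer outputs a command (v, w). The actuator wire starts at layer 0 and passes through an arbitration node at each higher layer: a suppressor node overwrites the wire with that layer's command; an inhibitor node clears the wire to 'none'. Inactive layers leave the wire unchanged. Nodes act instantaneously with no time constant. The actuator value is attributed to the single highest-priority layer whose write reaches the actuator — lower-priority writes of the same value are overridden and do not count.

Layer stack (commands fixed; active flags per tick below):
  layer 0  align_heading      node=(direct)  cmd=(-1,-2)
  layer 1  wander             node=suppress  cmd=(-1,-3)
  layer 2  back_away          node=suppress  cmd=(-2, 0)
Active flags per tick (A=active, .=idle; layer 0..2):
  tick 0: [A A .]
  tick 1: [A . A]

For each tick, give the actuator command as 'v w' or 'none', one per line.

tick 0:
  L0 align_heading: active, feeds wire = (-1, -2)
  L1 wander: active, suppressor → wire = (-1, -3)
  L2 back_away: idle → wire stays (-1, -3)
  actuator = (-1, -3)
tick 1:
  L0 align_heading: active, feeds wire = (-1, -2)
  L1 wander: idle → wire stays (-1, -2)
  L2 back_away: active, suppressor → wire = (-2, 0)
  actuator = (-2, 0)

-1 -3
-2 0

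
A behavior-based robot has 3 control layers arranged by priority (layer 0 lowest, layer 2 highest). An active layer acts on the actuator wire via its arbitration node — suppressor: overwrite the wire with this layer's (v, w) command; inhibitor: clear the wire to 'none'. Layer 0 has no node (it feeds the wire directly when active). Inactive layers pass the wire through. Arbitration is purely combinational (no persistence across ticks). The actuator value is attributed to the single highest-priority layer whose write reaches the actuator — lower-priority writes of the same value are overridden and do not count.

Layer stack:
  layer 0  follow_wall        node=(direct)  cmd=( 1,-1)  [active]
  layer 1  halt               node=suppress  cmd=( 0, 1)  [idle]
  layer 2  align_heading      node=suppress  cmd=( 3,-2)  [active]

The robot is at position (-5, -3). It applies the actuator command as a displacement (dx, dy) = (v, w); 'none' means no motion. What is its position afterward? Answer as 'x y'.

L0 follow_wall: active, feeds wire = (1, -1)
L1 halt: idle → wire stays (1, -1)
L2 align_heading: active, suppressor → wire = (3, -2)
actuator = (3, -2)
position: (-5, -3) + (3, -2) = (-2, -5)

-2 -5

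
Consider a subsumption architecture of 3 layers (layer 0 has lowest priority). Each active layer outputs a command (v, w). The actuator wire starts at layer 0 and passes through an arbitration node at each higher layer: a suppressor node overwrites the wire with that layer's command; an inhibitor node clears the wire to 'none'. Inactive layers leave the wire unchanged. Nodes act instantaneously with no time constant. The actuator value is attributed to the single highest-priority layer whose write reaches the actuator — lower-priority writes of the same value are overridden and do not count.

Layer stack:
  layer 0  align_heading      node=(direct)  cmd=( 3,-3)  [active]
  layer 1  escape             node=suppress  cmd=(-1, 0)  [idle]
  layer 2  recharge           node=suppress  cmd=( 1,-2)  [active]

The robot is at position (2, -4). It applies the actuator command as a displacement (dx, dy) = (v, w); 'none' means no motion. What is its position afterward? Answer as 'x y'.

[0] align_heading on; wire := (3, -3)
[1] escape off; pass (3, -3)
[2] recharge on (suppress); wire := (1, -2)
output (1, -2)
position: (2, -4) + (1, -2) = (3, -6)

3 -6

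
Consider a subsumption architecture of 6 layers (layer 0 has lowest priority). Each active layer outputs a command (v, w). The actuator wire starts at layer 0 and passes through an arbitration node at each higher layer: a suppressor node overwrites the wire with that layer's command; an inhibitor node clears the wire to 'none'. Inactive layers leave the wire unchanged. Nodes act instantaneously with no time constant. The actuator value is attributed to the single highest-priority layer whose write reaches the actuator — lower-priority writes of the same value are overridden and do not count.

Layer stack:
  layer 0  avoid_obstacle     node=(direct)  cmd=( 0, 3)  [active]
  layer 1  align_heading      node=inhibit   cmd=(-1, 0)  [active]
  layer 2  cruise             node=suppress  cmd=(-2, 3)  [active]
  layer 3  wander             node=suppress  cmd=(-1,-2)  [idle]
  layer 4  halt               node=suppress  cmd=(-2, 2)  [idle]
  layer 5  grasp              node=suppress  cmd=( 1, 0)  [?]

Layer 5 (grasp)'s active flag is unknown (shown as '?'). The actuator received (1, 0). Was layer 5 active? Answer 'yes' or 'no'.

If layer 5 is active=yes:
  actuator would be (1, 0)
If layer 5 is active=no:
  actuator would be (-2, 3)
Observed (1, 0), so layer 5 was active.

yes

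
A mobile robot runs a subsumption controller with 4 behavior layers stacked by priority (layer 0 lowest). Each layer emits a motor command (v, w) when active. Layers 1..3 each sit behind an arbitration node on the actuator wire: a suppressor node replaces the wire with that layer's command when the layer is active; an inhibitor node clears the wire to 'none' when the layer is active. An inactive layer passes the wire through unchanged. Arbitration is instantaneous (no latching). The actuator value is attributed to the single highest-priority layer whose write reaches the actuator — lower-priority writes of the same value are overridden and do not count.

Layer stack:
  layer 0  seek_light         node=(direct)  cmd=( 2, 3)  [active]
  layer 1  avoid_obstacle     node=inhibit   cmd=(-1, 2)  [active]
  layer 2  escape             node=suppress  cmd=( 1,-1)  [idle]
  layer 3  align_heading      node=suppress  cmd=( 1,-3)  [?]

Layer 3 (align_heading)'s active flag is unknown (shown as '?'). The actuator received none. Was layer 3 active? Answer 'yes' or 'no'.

no

If layer 3 is active=yes:
  actuator would be (1, -3)
If layer 3 is active=no:
  actuator would be none
Observed none, so layer 3 was idle.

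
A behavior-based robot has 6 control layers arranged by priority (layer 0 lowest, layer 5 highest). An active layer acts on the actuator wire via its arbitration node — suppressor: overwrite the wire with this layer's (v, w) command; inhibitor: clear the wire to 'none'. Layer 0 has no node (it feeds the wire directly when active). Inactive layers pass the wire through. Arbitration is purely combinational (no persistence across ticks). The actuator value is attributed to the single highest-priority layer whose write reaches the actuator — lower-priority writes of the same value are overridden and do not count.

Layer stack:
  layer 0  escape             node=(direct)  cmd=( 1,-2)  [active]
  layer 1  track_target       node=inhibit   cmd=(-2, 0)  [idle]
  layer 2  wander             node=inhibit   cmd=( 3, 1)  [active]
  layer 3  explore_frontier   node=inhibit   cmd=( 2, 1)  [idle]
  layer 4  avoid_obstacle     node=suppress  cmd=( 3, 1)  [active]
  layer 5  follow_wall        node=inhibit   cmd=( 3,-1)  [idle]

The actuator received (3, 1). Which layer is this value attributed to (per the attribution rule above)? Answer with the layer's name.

L0 escape: active, feeds wire = (1, -2)
L1 track_target: idle → wire stays (1, -2)
L2 wander: active, inhibitor → wire = none
L3 explore_frontier: idle → wire stays none
L4 avoid_obstacle: active, suppressor → wire = (3, 1)
L5 follow_wall: idle → wire stays (3, 1)
actuator = (3, 1)
last writer: layer 4 = avoid_obstacle

avoid_obstacle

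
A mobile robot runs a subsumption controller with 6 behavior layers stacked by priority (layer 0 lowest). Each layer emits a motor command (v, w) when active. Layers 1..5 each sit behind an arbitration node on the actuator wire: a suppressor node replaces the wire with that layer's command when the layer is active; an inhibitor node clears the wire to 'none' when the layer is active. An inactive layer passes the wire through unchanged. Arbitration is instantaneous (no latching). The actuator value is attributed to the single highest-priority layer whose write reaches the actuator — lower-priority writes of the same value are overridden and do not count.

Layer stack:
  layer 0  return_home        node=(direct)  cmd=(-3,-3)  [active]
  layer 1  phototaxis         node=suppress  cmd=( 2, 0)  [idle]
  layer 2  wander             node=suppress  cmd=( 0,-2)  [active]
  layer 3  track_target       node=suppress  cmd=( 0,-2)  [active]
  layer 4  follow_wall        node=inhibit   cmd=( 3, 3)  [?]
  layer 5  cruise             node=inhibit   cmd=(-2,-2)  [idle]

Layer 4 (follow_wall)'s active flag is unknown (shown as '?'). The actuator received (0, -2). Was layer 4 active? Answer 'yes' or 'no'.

no

If layer 4 is active=yes:
  actuator would be none
If layer 4 is active=no:
  actuator would be (0, -2)
Observed (0, -2), so layer 4 was idle.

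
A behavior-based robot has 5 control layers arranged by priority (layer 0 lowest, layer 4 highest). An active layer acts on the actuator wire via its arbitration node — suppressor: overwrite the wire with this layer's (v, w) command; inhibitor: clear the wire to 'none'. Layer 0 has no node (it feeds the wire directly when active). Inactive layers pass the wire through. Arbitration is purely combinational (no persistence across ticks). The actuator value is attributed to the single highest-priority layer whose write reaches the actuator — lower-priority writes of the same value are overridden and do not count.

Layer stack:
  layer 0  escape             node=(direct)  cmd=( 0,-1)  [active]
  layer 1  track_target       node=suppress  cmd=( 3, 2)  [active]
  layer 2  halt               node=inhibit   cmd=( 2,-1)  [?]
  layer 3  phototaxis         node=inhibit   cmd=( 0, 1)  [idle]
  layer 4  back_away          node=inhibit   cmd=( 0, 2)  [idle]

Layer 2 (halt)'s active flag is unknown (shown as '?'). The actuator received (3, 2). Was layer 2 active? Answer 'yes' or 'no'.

If layer 2 is active=yes:
  actuator would be none
If layer 2 is active=no:
  actuator would be (3, 2)
Observed (3, 2), so layer 2 was idle.

no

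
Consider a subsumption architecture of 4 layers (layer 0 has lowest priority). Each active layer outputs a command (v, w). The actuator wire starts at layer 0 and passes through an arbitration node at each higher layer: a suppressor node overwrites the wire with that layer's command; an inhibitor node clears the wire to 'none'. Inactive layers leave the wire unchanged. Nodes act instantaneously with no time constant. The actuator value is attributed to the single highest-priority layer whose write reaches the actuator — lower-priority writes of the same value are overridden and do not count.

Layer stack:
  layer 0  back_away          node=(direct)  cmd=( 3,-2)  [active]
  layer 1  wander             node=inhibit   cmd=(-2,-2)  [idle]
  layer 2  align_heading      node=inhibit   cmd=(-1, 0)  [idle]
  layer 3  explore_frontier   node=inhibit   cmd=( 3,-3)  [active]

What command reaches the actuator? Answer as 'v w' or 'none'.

layer 0 (back_away) active — direct: (3, -2)
layer 1 (wander) idle — unchanged: (3, -2)
layer 2 (align_heading) idle — unchanged: (3, -2)
layer 3 (explore_frontier) active — inhibits: none
→ actuator none

none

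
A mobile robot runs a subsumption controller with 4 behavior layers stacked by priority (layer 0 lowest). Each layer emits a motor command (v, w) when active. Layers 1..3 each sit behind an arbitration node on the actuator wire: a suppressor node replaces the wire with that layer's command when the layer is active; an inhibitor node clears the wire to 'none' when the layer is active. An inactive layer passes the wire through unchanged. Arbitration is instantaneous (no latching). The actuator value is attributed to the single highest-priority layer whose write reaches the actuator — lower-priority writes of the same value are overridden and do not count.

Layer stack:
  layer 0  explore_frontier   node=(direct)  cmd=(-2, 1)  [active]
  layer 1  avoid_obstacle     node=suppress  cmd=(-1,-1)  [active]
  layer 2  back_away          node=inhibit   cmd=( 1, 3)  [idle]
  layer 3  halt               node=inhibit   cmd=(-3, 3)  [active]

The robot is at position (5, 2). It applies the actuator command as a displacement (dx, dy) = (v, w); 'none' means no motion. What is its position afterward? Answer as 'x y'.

5 2

L0 explore_frontier: active, feeds wire = (-2, 1)
L1 avoid_obstacle: active, suppressor → wire = (-1, -1)
L2 back_away: idle → wire stays (-1, -1)
L3 halt: active, inhibitor → wire = none
actuator = none
position: (5, 2) + none = (5, 2)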